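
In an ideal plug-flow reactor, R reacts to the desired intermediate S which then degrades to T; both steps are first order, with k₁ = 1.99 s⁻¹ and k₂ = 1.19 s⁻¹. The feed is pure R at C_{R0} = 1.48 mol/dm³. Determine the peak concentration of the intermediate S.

At the optimum, C_{S,max}/C_{R0} = (k₁/k₂)^[k₂/(k₂−k₁)].
= (1.99/1.19)^(1.19/(1.19−1.99)) = (1.672)^(-1.487) = 0.4654.
C_{S,max} = 0.4654×1.48 = 0.689 mol/dm³.

0.689 mol/dm³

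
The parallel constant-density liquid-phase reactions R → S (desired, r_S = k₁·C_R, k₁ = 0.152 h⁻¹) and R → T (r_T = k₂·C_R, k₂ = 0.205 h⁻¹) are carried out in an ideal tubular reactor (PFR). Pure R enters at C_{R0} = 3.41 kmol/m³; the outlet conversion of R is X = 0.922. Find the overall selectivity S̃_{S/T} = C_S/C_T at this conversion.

0.741

C_R = C_{R0}(1−X) = 0.2660 kmol/m³.
Both paths are first order in R, so the instantaneous fraction to S is constant: dC_S/d(−C_R) = k₁/(k₁+k₂) = 0.4258.
C_S = 0.4258·(C_{R0}−C_R) = 0.4258×3.144 = 1.34 kmol/m³.
C_T = (C_{R0}−C_R)−C_S = 1.805 kmol/m³; S̃_{S/T} = 1.339/1.805 = 0.741.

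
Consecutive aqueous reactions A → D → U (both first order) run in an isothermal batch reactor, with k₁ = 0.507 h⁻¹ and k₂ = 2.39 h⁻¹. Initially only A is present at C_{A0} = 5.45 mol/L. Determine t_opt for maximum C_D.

The intermediate peaks when r₁ = r₂, i.e. k₁e^(−k₁t) = k₂e^(−k₂t), giving t_opt = ln(k₂/k₁)/(k₂−k₁).
= ln(2.39/0.507)/(2.39−0.507) = ln(4.714)/1.883 = 1.551/1.883 = 0.823 h.

0.823 h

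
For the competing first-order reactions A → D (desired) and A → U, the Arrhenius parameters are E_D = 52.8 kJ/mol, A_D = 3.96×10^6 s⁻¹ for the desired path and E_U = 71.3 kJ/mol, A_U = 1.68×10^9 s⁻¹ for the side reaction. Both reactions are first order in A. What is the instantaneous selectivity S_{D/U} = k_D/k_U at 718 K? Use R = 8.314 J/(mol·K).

Since both paths have the same order in A, the concentration cancels and S_{D/U} = k_D/k_U = (A_D/A_U)·exp[(E_U−E_D)/(RT)].
(E_U−E_D)/(RT) = (71.3−52.8)×10³/(8.314×718) = 18500/5969 = 3.099.
k_D/k_U = (3.96×10^6/1.68×10^9)·exp(3.099) = 0.002357 × 22.18 = 0.0523.
Since E_D < E_U, lowering the temperature improves selectivity toward D.

0.0523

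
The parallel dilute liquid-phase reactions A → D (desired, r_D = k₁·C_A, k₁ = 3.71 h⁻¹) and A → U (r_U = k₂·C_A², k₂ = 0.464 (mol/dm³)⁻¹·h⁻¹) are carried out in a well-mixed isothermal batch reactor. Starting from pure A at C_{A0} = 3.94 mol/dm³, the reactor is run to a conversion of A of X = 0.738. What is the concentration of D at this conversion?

C_A = C_{A0}(1−X) = 1.032 mol/dm³.
Along a PFR/batch, dC_D/dC_A = −r_D/(r_D+r_U) = −k₁/(k₁+k₂·C_A).
Integrating from C_{A0} to C_A: C_D = (3.71/0.464)·ln[(3.71+0.464·3.94)/(3.71+0.464·1.03)] = 7.996·ln(5.538/4.189) = 2.232 mol/dm³.

2.23 mol/dm³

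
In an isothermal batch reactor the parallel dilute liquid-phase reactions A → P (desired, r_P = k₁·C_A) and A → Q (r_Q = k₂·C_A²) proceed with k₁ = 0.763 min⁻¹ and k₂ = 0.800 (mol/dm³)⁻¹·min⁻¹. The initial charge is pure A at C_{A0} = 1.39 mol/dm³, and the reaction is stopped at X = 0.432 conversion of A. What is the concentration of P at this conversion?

C_A = C_{A0}(1−X) = 0.7895 mol/dm³.
Along a PFR/batch, dC_P/dC_A = −r_P/(r_P+r_Q) = −k₁/(k₁+k₂·C_A).
Integrating from C_{A0} to C_A: C_P = (0.763/0.800)·ln[(0.763+0.800·1.39)/(0.763+0.800·0.790)] = 0.9537·ln(1.875/1.395) = 0.2823 mol/dm³.

0.282 mol/dm³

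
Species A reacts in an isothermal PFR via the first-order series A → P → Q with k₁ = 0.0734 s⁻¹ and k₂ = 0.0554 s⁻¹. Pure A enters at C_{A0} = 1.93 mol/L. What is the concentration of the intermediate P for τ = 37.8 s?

0.478 mol/L

The intermediate concentration in a first-order A→B→C sequence is C_P = k₁C_{A0}(e^(−k₁τ) − e^(−k₂τ))/(k₂−k₁).
e^(−k₁τ) = e^(−0.0734×37.8) = e^(−2.775) = 0.06238; e^(−k₂τ) = e^(−2.094) = 0.1232.
C_P = 0.0734×1.93/(0.0554−0.0734) × (0.06238−0.1232) = (-7.870)×(-0.06080) = 0.4785 mol/L.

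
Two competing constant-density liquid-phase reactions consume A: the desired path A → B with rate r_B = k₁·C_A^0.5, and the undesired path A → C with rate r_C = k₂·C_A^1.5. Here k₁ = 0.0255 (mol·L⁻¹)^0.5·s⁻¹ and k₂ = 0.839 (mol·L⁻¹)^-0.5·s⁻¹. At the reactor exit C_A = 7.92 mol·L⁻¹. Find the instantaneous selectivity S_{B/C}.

S_{B/C} = r_B/r_C = (k₁·C_A^0.5)/(k₂·C_A^1.5) = (k₁/k₂)·C_A⁻¹.
= (0.0255×7.920^0.5) / (0.839×7.920^1.5) = 0.07176/18.70 = 0.00384.
The undesired path is higher order in A, so low C_A (CSTR or dilute feed) favours B.

0.00384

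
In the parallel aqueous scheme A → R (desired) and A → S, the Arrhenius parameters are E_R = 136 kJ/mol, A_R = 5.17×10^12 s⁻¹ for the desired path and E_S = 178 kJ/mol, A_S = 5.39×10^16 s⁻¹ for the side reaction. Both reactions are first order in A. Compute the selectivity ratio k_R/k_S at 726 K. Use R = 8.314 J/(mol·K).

0.101

With equal orders, S_{R/S} = k_R/k_S = (A_R/A_S)·exp[(E_S−E_R)/(RT)].
(E_S−E_R)/(RT) = (178−136)×10³/(8.314×726) = 42000/6036 = 6.958.
k_R/k_S = (5.17×10^12/5.39×10^16)·exp(6.958) = 9.592×10^-5 × 1052 = 0.101.
Since E_R < E_S, lowering the temperature improves selectivity toward R.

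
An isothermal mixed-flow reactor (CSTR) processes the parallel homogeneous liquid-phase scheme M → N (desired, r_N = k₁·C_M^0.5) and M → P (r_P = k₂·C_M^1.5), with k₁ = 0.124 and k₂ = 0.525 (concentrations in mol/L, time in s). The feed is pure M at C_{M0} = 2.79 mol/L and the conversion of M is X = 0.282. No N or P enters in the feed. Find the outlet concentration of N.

Exit C_M = C_{M0}(1−X) = 2.79×0.718 = 2.003 mol/L.
A CSTR operates uniformly at the exit composition, giving r_N = 0.1755 and r_P = 1.489 (each k·C_M^n at C_M = 2.003).
Fraction of consumed M going to N: r_N/(r_N+r_P) = 0.1055.
C_N = 0.1055·C_{M0}·X = 0.1055×2.79×0.282 = 0.0830 mol/L.

0.0830 mol/L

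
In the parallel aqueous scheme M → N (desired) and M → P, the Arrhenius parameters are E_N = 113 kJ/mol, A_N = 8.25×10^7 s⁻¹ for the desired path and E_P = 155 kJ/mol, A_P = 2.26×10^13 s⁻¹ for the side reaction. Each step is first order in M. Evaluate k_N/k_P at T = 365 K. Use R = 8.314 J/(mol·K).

Since both paths have the same order in M, the concentration cancels and S_{N/P} = k_N/k_P = (A_N/A_P)·exp[(E_P−E_N)/(RT)].
(E_P−E_N)/(RT) = (155−113)×10³/(8.314×365) = 42000/3035 = 13.84.
k_N/k_P = (8.25×10^7/2.26×10^13)·exp(13.84) = 3.650×10^-6 × 1.025×10^6 = 3.74.
Since E_N < E_P, lowering the temperature improves selectivity toward N.

3.74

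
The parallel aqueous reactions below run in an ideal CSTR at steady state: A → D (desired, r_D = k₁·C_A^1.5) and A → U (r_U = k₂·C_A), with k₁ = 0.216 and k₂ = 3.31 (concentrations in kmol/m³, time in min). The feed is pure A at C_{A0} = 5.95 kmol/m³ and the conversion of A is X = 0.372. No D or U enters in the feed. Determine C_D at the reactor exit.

Exit C_A = C_{A0}(1−X) = 5.95×0.628 = 3.737 kmol/m³.
In a CSTR the entire volume is at exit conditions, so r_D = 0.216×3.737^1.5 = 1.560 and r_U = 3.31×3.737 = 12.37.
Fraction of consumed A going to D: r_D/(r_D+r_U) = 0.1120.
C_D = 0.1120·C_{A0}·X = 0.1120×5.95×0.372 = 0.248 kmol/m³.

0.248 kmol/m³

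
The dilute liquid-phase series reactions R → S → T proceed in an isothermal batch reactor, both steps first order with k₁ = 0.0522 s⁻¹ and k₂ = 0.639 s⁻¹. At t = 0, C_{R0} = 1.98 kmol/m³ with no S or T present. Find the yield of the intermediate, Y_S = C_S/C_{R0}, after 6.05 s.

0.0630

Solving the coupled first-order balances gives C_S(t) = [k₁/(k₂−k₁)]·C_{R0}·(e^(−k₁t) − e^(−k₂t)).
e^(−k₁t) = e^(−0.0522×6.05) = e^(−0.3158) = 0.7292; e^(−k₂t) = e^(−3.866) = 0.02094.
C_S = 0.0522×1.98/(0.639−0.0522) × (0.7292−0.02094) = 0.1761×0.7083 = 0.1247 kmol/m³.
Y_S = C_S/C_{R0} = 0.1247/1.98 = 0.0630.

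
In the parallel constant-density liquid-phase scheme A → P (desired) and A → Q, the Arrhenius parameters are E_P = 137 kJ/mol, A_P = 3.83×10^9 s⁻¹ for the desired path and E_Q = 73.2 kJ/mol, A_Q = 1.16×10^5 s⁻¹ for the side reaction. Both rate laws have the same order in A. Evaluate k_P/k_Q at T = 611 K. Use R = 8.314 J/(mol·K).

0.116

With equal orders, S_{P/Q} = k_P/k_Q = (A_P/A_Q)·exp[(E_Q−E_P)/(RT)].
(E_Q−E_P)/(RT) = (73.2−137)×10³/(8.314×611) = -63800/5080 = -12.56.
k_P/k_Q = (3.83×10^9/1.16×10^5)·exp(-12.56) = 33017 × 3.512×10^-6 = 0.116.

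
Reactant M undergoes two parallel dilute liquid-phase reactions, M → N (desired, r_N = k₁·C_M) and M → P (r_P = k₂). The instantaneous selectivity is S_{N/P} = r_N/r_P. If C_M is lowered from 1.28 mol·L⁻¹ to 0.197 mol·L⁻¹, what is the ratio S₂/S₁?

0.154

S_{N/P} = (k₁/k₂)·C_M, so S₂/S₁ = (C_{M,2}/C_{M,1}).
= 0.197/1.28 = 0.154.
Selectivity toward N falls as C_M falls — high-concentration operation is favoured.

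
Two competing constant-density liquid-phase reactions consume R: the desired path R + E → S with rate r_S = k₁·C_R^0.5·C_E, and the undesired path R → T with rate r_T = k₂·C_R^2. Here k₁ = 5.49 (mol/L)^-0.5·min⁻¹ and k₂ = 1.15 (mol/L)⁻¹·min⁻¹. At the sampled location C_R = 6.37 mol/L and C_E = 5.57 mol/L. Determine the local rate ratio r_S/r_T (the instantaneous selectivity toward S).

S_{S/T} = r_S/r_T = (k₁·C_R^0.5·C_E)/(k₂·C_R^2) = (k₁/k₂)·C_R^-1.5·C_E.
= (5.49×6.370^0.5×5.570) / (1.15×6.370^2) = 77.18/46.66 = 1.65.
The undesired path is higher order in R, so low C_R (CSTR or dilute feed) favours S.

1.65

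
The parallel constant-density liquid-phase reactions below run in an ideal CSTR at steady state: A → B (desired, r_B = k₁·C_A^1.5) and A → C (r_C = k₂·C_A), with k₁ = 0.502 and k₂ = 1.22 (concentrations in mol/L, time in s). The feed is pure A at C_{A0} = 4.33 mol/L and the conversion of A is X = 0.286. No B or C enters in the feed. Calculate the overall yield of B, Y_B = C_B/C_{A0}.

0.120

Exit C_A = C_{A0}(1−X) = 4.33×0.714 = 3.092 mol/L.
A CSTR operates uniformly at the exit composition, giving r_B = 2.729 and r_C = 3.772 (each k·C_A^n at C_A = 3.092).
Fraction of consumed A going to B: r_B/(r_B+r_C) = 0.4198.
C_B = 0.4198·C_{A0}·X = 0.4198×4.33×0.286 = 0.520 mol/L; Y_B = C_B/C_{A0} = 0.120.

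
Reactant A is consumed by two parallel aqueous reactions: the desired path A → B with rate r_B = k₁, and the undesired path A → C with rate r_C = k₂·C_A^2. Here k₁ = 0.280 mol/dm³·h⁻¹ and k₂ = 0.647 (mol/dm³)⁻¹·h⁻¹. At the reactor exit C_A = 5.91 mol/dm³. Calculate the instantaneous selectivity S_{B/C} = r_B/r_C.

S_{B/C} = r_B/r_C = (k₁)/(k₂·C_A^2) = (k₁/k₂)·C_A^-2.
= (0.280) / (0.647×5.910^2) = 0.2800/22.60 = 0.0124.
The undesired path is higher order in A, so low C_A (CSTR or dilute feed) favours B.

0.0124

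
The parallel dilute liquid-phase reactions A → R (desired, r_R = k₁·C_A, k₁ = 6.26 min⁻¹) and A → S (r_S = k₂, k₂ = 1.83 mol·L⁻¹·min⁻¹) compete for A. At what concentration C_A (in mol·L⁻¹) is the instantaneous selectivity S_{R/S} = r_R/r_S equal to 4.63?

S_{R/S} = (k₁/k₂)·C_A ⇒ C_A = S·k₂/k₁.
= 4.63×1.83/6.26 = 1.35 mol·L⁻¹.

1.35 mol·L⁻¹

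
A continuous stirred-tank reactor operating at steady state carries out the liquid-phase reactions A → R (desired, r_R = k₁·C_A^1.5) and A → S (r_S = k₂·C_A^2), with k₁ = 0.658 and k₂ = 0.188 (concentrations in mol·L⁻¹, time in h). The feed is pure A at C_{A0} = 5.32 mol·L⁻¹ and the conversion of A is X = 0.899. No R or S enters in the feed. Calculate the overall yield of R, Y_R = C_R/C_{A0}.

0.743

Exit C_A = C_{A0}(1−X) = 5.32×0.101 = 0.5373 mol·L⁻¹.
In a CSTR the entire volume is at exit conditions, so r_R = 0.658×0.5373^1.5 = 0.2592 and r_S = 0.188×0.5373^2 = 0.05428.
Fraction of consumed A going to R: r_R/(r_R+r_S) = 0.8268.
C_R = 0.8268·C_{A0}·X = 0.8268×5.32×0.899 = 3.95 mol·L⁻¹; Y_R = C_R/C_{A0} = 0.743.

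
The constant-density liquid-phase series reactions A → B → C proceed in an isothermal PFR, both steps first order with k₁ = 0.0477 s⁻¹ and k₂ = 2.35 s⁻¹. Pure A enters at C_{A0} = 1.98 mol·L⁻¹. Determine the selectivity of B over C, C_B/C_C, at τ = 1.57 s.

For first-order series with pure A initially, C_B(τ) = k₁C_{A0}/(k₂−k₁)·(e^(−k₁τ) − e^(−k₂τ)).
e^(−k₁τ) = e^(−0.0477×1.57) = e^(−0.07489) = 0.9278; e^(−k₂τ) = e^(−3.690) = 0.02498.
C_B = 0.0477×1.98/(2.35−0.0477) × (0.9278−0.02498) = 0.04102×0.9029 = 0.03704 mol·L⁻¹.
C_A = C_{A0}e^(−k₁τ) = 1.837 mol·L⁻¹, so C_C = C_{A0}−C_A−C_B = 0.1058 mol·L⁻¹; C_B/C_C = 0.350.

0.350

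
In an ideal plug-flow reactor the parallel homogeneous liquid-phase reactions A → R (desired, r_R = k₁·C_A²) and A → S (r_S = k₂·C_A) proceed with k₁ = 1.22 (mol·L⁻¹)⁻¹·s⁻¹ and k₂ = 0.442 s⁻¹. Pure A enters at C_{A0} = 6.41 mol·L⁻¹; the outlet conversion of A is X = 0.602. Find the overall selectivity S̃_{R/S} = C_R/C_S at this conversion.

11.6

C_A = C_{A0}(1−X) = 2.551 mol·L⁻¹.
Along a PFR/batch, dC_S/dC_A = −r_S/(r_R+r_S) = −k₂/(k₂+k₁·C_A).
Integrating from C_{A0} to C_A: C_S = (0.442/1.22)·ln[(0.442+1.22·6.41)/(0.442+1.22·2.55)] = 0.3623·ln(8.262/3.554) = 0.3056 mol·L⁻¹.
Then C_R = (C_{A0}−C_A) − C_S = 3.859 − 0.3056 = 3.553 mol·L⁻¹.
S̃_{R/S} = C_R/C_S = 3.553/0.3056 = 11.6.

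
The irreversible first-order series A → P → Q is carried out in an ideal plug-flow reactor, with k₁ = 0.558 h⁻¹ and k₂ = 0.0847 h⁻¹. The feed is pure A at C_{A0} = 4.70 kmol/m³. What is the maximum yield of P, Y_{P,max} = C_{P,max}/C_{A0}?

For a first-order series the maximum intermediate yield is C_{P,max}/C_{A0} = (k₁/k₂)^[k₂/(k₂−k₁)].
= (0.558/0.0847)^(0.0847/(0.0847−0.558)) = (6.588)^(-0.1790) = 0.7136.

0.714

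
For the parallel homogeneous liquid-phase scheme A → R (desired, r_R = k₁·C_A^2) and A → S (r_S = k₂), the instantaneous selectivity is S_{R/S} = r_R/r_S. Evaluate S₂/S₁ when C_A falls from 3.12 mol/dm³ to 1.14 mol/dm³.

S_{R/S} = (k₁/k₂)·C_A^2, so S₂/S₁ = (C_{A,2}/C_{A,1})^2.
= (1.14/3.12)^2 = (0.3654)^2 = 0.134.
Selectivity toward R falls as C_A falls — high-concentration operation is favoured.

0.134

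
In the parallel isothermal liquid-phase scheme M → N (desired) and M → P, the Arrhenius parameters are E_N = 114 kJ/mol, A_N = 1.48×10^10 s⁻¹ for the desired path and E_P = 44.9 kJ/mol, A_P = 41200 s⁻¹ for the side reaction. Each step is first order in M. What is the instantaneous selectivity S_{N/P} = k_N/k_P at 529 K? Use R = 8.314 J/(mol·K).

0.0540

k_N/k_P = (A_N/A_P)·exp[−(E_N−E_P)/(RT)] = (A_N/A_P)·exp[(E_P−E_N)/(RT)].
(E_P−E_N)/(RT) = (44.9−114)×10³/(8.314×529) = -69100/4398 = -15.71.
k_N/k_P = (1.48×10^10/41200)·exp(-15.71) = 3.592×10^5 × 1.502×10^-7 = 0.0540.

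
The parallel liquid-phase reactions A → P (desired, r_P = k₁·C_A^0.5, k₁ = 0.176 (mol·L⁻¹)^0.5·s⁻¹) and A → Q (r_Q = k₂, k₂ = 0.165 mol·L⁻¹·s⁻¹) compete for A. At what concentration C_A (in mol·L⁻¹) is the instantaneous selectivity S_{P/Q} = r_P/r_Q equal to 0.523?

S_{P/Q} = (k₁/k₂)·C_A^0.5 ⇒ C_A = (S·k₂/k₁)^(2).
= (0.523×0.165/0.176)^(2) = (0.4903)^(2) = 0.240 mol·L⁻¹.

0.240 mol·L⁻¹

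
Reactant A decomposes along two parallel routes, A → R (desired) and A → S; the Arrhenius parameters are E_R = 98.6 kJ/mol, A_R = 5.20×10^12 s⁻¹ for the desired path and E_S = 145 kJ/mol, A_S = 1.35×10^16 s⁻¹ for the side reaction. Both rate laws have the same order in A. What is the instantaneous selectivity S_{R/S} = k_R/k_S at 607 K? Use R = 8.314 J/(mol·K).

3.79

k_R/k_S = (A_R/A_S)·exp[−(E_R−E_S)/(RT)] = (A_R/A_S)·exp[(E_S−E_R)/(RT)].
(E_S−E_R)/(RT) = (145−98.6)×10³/(8.314×607) = 46400/5047 = 9.194.
k_R/k_S = (5.20×10^12/1.35×10^16)·exp(9.194) = 3.852×10^-4 × 9841 = 3.79.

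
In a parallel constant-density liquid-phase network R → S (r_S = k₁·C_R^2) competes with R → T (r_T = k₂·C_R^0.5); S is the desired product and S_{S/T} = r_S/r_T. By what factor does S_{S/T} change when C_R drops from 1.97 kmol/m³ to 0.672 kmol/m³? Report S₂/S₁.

0.199

S_{S/T} = (k₁/k₂)·C_R^1.5, so S₂/S₁ = (C_{R,2}/C_{R,1})^1.5.
= (0.672/1.97)^1.5 = (0.3411)^1.5 = 0.199.
Selectivity toward S falls as C_R falls — high-concentration operation is favoured.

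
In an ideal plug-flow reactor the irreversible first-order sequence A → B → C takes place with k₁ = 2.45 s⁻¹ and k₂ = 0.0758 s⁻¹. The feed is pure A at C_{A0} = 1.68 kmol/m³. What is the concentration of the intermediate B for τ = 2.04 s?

For first-order series with pure A initially, C_B(τ) = k₁C_{A0}/(k₂−k₁)·(e^(−k₁τ) − e^(−k₂τ)).
e^(−k₁τ) = e^(−2.45×2.04) = e^(−4.998) = 0.006751; e^(−k₂τ) = e^(−0.1546) = 0.8567.
C_B = 2.45×1.68/(0.0758−2.45) × (0.006751−0.8567) = (-1.734)×(-0.8500) = 1.474 kmol/m³.

1.47 kmol/m³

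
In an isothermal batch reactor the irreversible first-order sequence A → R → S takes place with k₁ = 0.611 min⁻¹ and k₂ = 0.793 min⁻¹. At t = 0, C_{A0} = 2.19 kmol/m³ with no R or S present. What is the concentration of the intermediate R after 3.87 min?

0.349 kmol/m³

The intermediate concentration in a first-order A→B→C sequence is C_R = k₁C_{A0}(e^(−k₁t) − e^(−k₂t))/(k₂−k₁).
e^(−k₁t) = e^(−0.611×3.87) = e^(−2.365) = 0.09399; e^(−k₂t) = e^(−3.069) = 0.04647.
C_R = 0.611×2.19/(0.793−0.611) × (0.09399−0.04647) = 7.352×0.04752 = 0.3494 kmol/m³.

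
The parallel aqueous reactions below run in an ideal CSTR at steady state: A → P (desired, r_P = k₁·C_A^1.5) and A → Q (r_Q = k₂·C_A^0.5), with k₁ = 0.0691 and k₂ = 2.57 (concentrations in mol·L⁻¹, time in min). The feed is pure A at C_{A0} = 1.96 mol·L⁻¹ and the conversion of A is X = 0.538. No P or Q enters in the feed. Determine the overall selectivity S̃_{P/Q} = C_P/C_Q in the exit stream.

Exit C_A = C_{A0}(1−X) = 1.96×0.462 = 0.9055 mol·L⁻¹.
A CSTR operates uniformly at the exit composition, giving r_P = 0.05954 and r_Q = 2.446 (each k·C_A^n at C_A = 0.9055).
Overall selectivity = C_P/C_Q = r_Pτ/(r_Qτ) = r_P/r_Q = 0.0243.

0.0243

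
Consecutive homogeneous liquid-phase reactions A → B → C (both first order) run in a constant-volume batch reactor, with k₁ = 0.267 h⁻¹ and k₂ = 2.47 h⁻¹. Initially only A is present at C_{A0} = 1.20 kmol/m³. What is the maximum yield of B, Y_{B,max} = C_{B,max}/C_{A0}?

0.0825

At the optimum, C_{B,max}/C_{A0} = (k₁/k₂)^[k₂/(k₂−k₁)].
= (0.267/2.47)^(2.47/(2.47−0.267)) = (0.1081)^(1.121) = 0.08255.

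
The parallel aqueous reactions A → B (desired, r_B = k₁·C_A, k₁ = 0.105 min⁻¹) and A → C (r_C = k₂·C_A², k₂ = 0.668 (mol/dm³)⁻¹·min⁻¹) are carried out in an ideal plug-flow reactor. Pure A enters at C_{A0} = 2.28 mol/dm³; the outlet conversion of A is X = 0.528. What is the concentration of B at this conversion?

C_A = C_{A0}(1−X) = 1.076 mol/dm³.
Along a PFR/batch, dC_B/dC_A = −r_B/(r_B+r_C) = −k₁/(k₁+k₂·C_A).
Integrating from C_{A0} to C_A: C_B = (0.105/0.668)·ln[(0.105+0.668·2.28)/(0.105+0.668·1.08)] = 0.1572·ln(1.628/0.8239) = 0.1071 mol/dm³.

0.107 mol/dm³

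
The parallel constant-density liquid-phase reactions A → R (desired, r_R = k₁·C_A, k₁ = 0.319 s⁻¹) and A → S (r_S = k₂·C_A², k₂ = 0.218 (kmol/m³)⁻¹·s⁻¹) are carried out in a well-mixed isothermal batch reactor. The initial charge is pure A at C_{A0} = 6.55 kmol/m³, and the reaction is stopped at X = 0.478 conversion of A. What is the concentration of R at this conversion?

C_A = C_{A0}(1−X) = 3.419 kmol/m³.
Along a PFR/batch, dC_R/dC_A = −r_R/(r_R+r_S) = −k₁/(k₁+k₂·C_A).
Integrating from C_{A0} to C_A: C_R = (0.319/0.218)·ln[(0.319+0.218·6.55)/(0.319+0.218·3.42)] = 1.463·ln(1.747/1.064) = 0.7250 kmol/m³.

0.725 kmol/m³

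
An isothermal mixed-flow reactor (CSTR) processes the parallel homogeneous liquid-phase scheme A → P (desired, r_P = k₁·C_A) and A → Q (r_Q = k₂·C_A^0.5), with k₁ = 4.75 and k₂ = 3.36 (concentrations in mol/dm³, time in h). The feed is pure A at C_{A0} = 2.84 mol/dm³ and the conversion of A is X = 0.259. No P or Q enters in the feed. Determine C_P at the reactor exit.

0.494 mol/dm³

Exit C_A = C_{A0}(1−X) = 2.84×0.741 = 2.104 mol/dm³.
In a CSTR the entire volume is at exit conditions, so r_P = 4.75×2.104 = 9.996 and r_Q = 3.36×2.104^0.5 = 4.874.
Fraction of consumed A going to P: r_P/(r_P+r_Q) = 0.6722.
C_P = 0.6722·C_{A0}·X = 0.6722×2.84×0.259 = 0.494 mol/dm³.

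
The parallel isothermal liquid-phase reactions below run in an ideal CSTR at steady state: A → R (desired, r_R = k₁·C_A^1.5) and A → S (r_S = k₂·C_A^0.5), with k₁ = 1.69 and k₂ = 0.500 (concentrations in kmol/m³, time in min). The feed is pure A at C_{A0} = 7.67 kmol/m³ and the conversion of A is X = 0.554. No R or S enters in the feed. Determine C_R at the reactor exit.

3.91 kmol/m³

Exit C_A = C_{A0}(1−X) = 7.67×0.446 = 3.421 kmol/m³.
In a CSTR the entire volume is at exit conditions, so r_R = 1.69×3.421^1.5 = 10.69 and r_S = 0.500×3.421^0.5 = 0.9248.
Fraction of consumed A going to R: r_R/(r_R+r_S) = 0.9204.
C_R = 0.9204·C_{A0}·X = 0.9204×7.67×0.554 = 3.91 kmol/m³.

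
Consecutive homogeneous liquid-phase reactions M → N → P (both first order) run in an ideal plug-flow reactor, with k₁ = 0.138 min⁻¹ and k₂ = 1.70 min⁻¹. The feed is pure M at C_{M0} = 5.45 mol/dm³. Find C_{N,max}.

For a first-order series the maximum intermediate yield is C_{N,max}/C_{M0} = (k₁/k₂)^[k₂/(k₂−k₁)].
= (0.138/1.70)^(1.70/(1.70−0.138)) = (0.08118)^(1.088) = 0.06502.
C_{N,max} = 0.06502×5.45 = 0.354 mol/dm³.

0.354 mol/dm³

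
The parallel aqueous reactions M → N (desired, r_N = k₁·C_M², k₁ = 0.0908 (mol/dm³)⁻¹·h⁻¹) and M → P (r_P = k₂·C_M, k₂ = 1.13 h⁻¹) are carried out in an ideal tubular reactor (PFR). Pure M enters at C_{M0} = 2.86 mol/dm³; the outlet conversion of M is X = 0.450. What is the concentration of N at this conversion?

C_M = C_{M0}(1−X) = 1.573 mol/dm³.
Along a PFR/batch, dC_P/dC_M = −r_P/(r_N+r_P) = −k₂/(k₂+k₁·C_M).
Integrating from C_{M0} to C_M: C_P = (1.13/0.0908)·ln[(1.13+0.0908·2.86)/(1.13+0.0908·1.57)] = 12.44·ln(1.390/1.273) = 1.093 mol/dm³.
Then C_N = (C_{M0}−C_M) − C_P = 1.287 − 1.093 = 0.1939 mol/dm³.

0.194 mol/dm³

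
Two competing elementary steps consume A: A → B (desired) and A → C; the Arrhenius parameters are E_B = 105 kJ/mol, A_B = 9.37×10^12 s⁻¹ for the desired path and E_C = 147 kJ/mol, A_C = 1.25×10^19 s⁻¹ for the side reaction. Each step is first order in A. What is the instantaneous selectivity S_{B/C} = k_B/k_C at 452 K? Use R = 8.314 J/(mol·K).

With equal orders, S_{B/C} = k_B/k_C = (A_B/A_C)·exp[(E_C−E_B)/(RT)].
(E_C−E_B)/(RT) = (147−105)×10³/(8.314×452) = 42000/3758 = 11.18.
k_B/k_C = (9.37×10^12/1.25×10^19)·exp(11.18) = 7.496×10^-7 × 71423 = 0.0535.
Since E_B < E_C, lowering the temperature improves selectivity toward B.

0.0535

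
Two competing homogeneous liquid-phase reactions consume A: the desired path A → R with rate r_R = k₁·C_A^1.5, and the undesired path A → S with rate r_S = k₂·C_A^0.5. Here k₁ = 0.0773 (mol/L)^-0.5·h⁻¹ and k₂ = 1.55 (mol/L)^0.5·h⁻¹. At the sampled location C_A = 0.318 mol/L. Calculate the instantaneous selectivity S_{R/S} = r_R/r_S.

S_{R/S} = r_R/r_S = (k₁·C_A^1.5)/(k₂·C_A^0.5) = (k₁/k₂)·C_A.
= (0.0773×0.3180^1.5) / (1.55×0.3180^0.5) = 0.01386/0.8741 = 0.0159.

0.0159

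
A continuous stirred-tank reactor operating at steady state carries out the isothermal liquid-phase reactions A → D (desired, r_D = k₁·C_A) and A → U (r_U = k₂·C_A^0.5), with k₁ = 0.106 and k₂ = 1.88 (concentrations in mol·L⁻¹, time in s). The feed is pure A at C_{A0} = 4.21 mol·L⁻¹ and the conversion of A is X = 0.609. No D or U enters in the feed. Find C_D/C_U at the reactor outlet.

Exit C_A = C_{A0}(1−X) = 4.21×0.391 = 1.646 mol·L⁻¹.
In a CSTR the entire volume is at exit conditions, so r_D = 0.106×1.646 = 0.1745 and r_U = 1.88×1.646^0.5 = 2.412.
Overall selectivity = C_D/C_U = r_Dτ/(r_Uτ) = r_D/r_U = 0.0723.

0.0723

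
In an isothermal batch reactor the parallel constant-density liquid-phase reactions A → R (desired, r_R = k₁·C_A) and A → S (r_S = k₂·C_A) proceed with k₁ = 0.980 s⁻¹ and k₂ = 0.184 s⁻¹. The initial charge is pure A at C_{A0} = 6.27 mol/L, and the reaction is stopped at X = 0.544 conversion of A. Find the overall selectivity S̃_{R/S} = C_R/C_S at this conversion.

5.33

C_A = C_{A0}(1−X) = 2.859 mol/L.
Both paths are first order in A, so the instantaneous fraction to R is constant: dC_R/d(−C_A) = k₁/(k₁+k₂) = 0.8419.
C_R = 0.8419·(C_{A0}−C_A) = 0.8419×3.411 = 2.87 mol/L.
C_S = (C_{A0}−C_A)−C_R = 0.5392 mol/L; S̃_{R/S} = 2.872/0.5392 = 5.33.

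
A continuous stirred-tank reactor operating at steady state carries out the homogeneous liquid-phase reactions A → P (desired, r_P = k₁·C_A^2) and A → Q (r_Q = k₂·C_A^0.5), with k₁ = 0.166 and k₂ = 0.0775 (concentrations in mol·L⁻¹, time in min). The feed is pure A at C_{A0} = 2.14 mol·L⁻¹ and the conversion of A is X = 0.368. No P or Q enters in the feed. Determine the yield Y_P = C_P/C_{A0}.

0.284

Exit C_A = C_{A0}(1−X) = 2.14×0.632 = 1.352 mol·L⁻¹.
Rates in a CSTR are evaluated at the outlet concentration: r_P = 0.166×1.352^2 = 0.3036, r_Q = 0.0775×1.352^0.5 = 0.09013.
Fraction of consumed A going to P: r_P/(r_P+r_Q) = 0.7711.
C_P = 0.7711·C_{A0}·X = 0.7711×2.14×0.368 = 0.607 mol·L⁻¹; Y_P = C_P/C_{A0} = 0.284.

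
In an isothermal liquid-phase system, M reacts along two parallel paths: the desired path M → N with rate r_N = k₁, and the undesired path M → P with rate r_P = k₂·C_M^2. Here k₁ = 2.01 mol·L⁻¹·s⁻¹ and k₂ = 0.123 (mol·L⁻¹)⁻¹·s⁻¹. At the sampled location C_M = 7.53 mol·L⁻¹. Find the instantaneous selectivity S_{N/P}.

0.288

S_{N/P} = r_N/r_P = (k₁)/(k₂·C_M^2) = (k₁/k₂)·C_M^-2.
= (2.01) / (0.123×7.530^2) = 2.010/6.974 = 0.288.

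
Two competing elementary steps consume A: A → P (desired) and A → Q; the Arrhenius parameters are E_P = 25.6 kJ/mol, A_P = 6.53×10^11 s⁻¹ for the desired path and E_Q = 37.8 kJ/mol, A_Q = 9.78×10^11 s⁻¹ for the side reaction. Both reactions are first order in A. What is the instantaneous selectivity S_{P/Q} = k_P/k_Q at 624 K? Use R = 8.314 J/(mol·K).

7.01

With equal orders, S_{P/Q} = k_P/k_Q = (A_P/A_Q)·exp[(E_Q−E_P)/(RT)].
(E_Q−E_P)/(RT) = (37.8−25.6)×10³/(8.314×624) = 12200/5188 = 2.352.
k_P/k_Q = (6.53×10^11/9.78×10^11)·exp(2.352) = 0.6677 × 10.50 = 7.01.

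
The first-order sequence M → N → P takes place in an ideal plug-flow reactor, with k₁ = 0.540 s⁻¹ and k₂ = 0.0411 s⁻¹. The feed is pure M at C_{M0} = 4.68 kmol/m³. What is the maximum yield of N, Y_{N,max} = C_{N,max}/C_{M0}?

For a first-order series the maximum intermediate yield is C_{N,max}/C_{M0} = (k₁/k₂)^[k₂/(k₂−k₁)].
= (0.540/0.0411)^(0.0411/(0.0411−0.540)) = (13.14)^(-0.08238) = 0.8088.

0.809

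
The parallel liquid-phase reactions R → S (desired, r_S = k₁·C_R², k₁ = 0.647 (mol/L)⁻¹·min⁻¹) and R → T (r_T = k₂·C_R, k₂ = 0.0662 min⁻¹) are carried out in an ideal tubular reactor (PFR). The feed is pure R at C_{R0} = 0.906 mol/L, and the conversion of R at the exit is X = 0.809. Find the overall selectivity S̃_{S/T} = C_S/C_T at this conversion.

4.52

C_R = C_{R0}(1−X) = 0.1730 mol/L.
Along a PFR/batch, dC_T/dC_R = −r_T/(r_S+r_T) = −k₂/(k₂+k₁·C_R).
Integrating from C_{R0} to C_R: C_T = (0.0662/0.647)·ln[(0.0662+0.647·0.906)/(0.0662+0.647·0.173)] = 0.1023·ln(0.6524/0.1782) = 0.1328 mol/L.
Then C_S = (C_{R0}−C_R) − C_T = 0.7330 − 0.1328 = 0.6002 mol/L.
S̃_{S/T} = C_S/C_T = 0.6002/0.1328 = 4.52.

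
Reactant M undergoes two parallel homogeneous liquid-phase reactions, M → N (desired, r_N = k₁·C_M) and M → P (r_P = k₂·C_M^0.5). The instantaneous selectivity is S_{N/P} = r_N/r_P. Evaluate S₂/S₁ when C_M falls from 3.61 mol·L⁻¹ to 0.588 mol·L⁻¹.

0.404

S_{N/P} = (k₁/k₂)·C_M^0.5, so S₂/S₁ = (C_{M,2}/C_{M,1})^0.5.
= (0.588/3.61)^0.5 = (0.1629)^0.5 = 0.404.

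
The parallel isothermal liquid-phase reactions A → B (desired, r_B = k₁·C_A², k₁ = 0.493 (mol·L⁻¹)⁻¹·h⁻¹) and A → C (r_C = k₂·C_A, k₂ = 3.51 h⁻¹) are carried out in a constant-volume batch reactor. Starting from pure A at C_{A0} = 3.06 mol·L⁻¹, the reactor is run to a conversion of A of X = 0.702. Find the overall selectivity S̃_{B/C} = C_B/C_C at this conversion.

0.273

C_A = C_{A0}(1−X) = 0.9119 mol·L⁻¹.
Along a PFR/batch, dC_C/dC_A = −r_C/(r_B+r_C) = −k₂/(k₂+k₁·C_A).
Integrating from C_{A0} to C_A: C_C = (3.51/0.493)·ln[(3.51+0.493·3.06)/(3.51+0.493·0.912)] = 7.120·ln(5.019/3.960) = 1.687 mol·L⁻¹.
Then C_B = (C_{A0}−C_A) − C_C = 2.148 − 1.687 = 0.4607 mol·L⁻¹.
S̃_{B/C} = C_B/C_C = 0.4607/1.687 = 0.273.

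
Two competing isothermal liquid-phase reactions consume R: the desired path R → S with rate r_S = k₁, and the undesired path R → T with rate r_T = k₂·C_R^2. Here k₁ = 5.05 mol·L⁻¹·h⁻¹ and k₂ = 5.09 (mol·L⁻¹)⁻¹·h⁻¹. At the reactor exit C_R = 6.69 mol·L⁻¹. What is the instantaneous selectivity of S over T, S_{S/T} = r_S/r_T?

S_{S/T} = r_S/r_T = (k₁)/(k₂·C_R^2) = (k₁/k₂)·C_R^-2.
= (5.05) / (5.09×6.690^2) = 5.050/227.8 = 0.0222.

0.0222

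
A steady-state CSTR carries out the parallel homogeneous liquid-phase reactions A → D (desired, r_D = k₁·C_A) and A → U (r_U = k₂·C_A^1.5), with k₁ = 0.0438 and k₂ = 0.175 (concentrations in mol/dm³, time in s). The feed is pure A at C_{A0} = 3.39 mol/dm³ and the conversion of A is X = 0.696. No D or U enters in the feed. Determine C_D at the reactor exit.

0.467 mol/dm³

Exit C_A = C_{A0}(1−X) = 3.39×0.304 = 1.031 mol/dm³.
In a CSTR the entire volume is at exit conditions, so r_D = 0.0438×1.031 = 0.04514 and r_U = 0.175×1.031^1.5 = 0.1831.
Fraction of consumed A going to D: r_D/(r_D+r_U) = 0.1978.
C_D = 0.1978·C_{A0}·X = 0.1978×3.39×0.696 = 0.467 mol/dm³.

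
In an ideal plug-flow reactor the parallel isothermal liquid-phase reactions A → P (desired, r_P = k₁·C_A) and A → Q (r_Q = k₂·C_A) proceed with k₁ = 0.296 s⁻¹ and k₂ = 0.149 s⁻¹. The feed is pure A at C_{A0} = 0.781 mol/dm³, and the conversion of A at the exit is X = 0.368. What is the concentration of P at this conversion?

C_A = C_{A0}(1−X) = 0.4936 mol/dm³.
Both paths are first order in A, so the instantaneous fraction to P is constant: dC_P/d(−C_A) = k₁/(k₁+k₂) = 0.6652.
C_P = 0.6652·(C_{A0}−C_A) = 0.6652×0.2874 = 0.191 mol/dm³.

0.191 mol/dm³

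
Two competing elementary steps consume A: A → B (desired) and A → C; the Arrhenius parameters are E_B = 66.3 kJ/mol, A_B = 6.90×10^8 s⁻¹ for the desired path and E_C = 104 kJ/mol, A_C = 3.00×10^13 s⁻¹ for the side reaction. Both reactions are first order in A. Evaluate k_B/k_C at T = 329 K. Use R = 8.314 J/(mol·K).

22.3

Since both paths have the same order in A, the concentration cancels and S_{B/C} = k_B/k_C = (A_B/A_C)·exp[(E_C−E_B)/(RT)].
(E_C−E_B)/(RT) = (104−66.3)×10³/(8.314×329) = 37700/2735 = 13.78.
k_B/k_C = (6.90×10^8/3.00×10^13)·exp(13.78) = 2.300×10^-5 × 9.678×10^5 = 22.3.
Since E_B < E_C, lowering the temperature improves selectivity toward B.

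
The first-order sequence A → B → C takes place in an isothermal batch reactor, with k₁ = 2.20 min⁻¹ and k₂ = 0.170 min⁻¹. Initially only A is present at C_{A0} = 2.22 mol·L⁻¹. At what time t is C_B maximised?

Setting dC_B/dt = 0 gives t_opt = ln(k₂/k₁)/(k₂−k₁).
= ln(0.170/2.20)/(0.170−2.20) = ln(0.07727)/-2.030 = -2.560/-2.030 = 1.26 min.

1.26 min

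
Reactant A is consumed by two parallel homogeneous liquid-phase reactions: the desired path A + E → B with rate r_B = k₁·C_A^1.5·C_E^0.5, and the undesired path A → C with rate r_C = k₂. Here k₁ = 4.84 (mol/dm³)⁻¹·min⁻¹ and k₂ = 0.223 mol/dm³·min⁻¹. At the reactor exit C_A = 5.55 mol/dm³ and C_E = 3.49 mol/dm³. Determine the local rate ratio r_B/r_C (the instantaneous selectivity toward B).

530

S_{B/C} = r_B/r_C = (k₁·C_A^1.5·C_E^0.5)/(k₂) = (k₁/k₂)·C_A^1.5·C_E^0.5.
= (4.84×5.550^1.5×3.490^0.5) / (0.223) = 118.2/0.2230 = 530.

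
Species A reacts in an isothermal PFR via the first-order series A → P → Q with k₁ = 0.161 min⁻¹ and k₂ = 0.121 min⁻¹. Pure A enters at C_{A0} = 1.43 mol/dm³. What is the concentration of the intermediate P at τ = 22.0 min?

0.235 mol/dm³

Solving the coupled first-order balances gives C_P(τ) = [k₁/(k₂−k₁)]·C_{A0}·(e^(−k₁τ) − e^(−k₂τ)).
e^(−k₁τ) = e^(−0.161×22.0) = e^(−3.542) = 0.02896; e^(−k₂τ) = e^(−2.662) = 0.06981.
C_P = 0.161×1.43/(0.121−0.161) × (0.02896−0.06981) = (-5.756)×(-0.04085) = 0.2351 mol/dm³.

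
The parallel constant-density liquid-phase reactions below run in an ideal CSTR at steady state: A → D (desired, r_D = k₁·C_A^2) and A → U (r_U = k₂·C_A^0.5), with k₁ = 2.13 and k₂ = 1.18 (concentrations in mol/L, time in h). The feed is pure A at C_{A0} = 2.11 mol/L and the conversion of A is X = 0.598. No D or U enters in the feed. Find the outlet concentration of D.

0.738 mol/L

Exit C_A = C_{A0}(1−X) = 2.11×0.402 = 0.8482 mol/L.
Rates in a CSTR are evaluated at the outlet concentration: r_D = 2.13×0.8482^2 = 1.532, r_U = 1.18×0.8482^0.5 = 1.087.
Fraction of consumed A going to D: r_D/(r_D+r_U) = 0.5851.
C_D = 0.5851·C_{A0}·X = 0.5851×2.11×0.598 = 0.738 mol/L.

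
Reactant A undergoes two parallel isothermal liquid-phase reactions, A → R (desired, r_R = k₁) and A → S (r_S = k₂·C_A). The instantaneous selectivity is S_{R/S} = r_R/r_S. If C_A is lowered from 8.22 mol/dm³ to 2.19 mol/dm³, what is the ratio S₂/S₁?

S_{R/S} = (k₁/k₂)·C_A⁻¹, so S₂/S₁ = (C_{A,2}/C_{A,1})⁻¹.
= 8.22/2.19 = 3.75.
Selectivity toward R rises as C_A falls — low-concentration operation is favoured.

3.75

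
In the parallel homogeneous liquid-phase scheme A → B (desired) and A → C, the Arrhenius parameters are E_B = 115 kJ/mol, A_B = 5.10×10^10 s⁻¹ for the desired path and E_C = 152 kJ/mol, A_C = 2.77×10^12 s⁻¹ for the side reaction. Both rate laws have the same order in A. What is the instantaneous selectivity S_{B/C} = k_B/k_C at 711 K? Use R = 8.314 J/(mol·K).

With equal orders, S_{B/C} = k_B/k_C = (A_B/A_C)·exp[(E_C−E_B)/(RT)].
(E_C−E_B)/(RT) = (152−115)×10³/(8.314×711) = 37000/5911 = 6.259.
k_B/k_C = (5.10×10^10/2.77×10^12)·exp(6.259) = 0.01841 × 522.8 = 9.63.

9.63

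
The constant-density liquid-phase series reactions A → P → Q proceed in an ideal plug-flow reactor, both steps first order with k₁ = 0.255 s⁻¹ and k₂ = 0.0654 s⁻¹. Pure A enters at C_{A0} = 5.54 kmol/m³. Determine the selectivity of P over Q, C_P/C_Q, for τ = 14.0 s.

Solving the coupled first-order balances gives C_P(τ) = [k₁/(k₂−k₁)]·C_{A0}·(e^(−k₁τ) − e^(−k₂τ)).
e^(−k₁τ) = e^(−0.255×14.0) = e^(−3.570) = 0.02816; e^(−k₂τ) = e^(−0.9156) = 0.4003.
C_P = 0.255×5.54/(0.0654−0.255) × (0.02816−0.4003) = (-7.451)×(-0.3721) = 2.773 kmol/m³.
C_A = C_{A0}e^(−k₁τ) = 0.1560 kmol/m³, so C_Q = C_{A0}−C_A−C_P = 2.611 kmol/m³; C_P/C_Q = 1.06.

1.06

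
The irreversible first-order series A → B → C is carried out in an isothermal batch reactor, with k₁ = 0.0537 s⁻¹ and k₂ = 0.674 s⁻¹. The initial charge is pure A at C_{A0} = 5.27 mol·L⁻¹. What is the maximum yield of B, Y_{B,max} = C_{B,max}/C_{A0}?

0.0640

At the optimum, C_{B,max}/C_{A0} = (k₁/k₂)^[k₂/(k₂−k₁)].
= (0.0537/0.674)^(0.674/(0.674−0.0537)) = (0.07967)^(1.087) = 0.06400.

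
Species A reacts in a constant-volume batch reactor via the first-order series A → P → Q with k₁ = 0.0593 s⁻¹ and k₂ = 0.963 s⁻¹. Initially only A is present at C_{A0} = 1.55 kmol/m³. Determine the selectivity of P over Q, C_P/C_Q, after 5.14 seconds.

For first-order series with pure A initially, C_P(t) = k₁C_{A0}/(k₂−k₁)·(e^(−k₁t) − e^(−k₂t)).
e^(−k₁t) = e^(−0.0593×5.14) = e^(−0.3048) = 0.7373; e^(−k₂t) = e^(−4.950) = 0.007085.
C_P = 0.0593×1.55/(0.963−0.0593) × (0.7373−0.007085) = 0.1017×0.7302 = 0.07427 kmol/m³.
C_A = C_{A0}e^(−k₁t) = 1.143 kmol/m³, so C_Q = C_{A0}−C_A−C_P = 0.3330 kmol/m³; C_P/C_Q = 0.223.

0.223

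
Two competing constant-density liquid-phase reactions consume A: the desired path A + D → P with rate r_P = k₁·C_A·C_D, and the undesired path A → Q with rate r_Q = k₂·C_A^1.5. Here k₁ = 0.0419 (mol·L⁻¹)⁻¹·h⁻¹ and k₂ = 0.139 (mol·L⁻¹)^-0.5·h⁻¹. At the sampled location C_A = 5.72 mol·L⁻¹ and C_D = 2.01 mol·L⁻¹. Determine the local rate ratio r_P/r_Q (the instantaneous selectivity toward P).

S_{P/Q} = r_P/r_Q = (k₁·C_A·C_D)/(k₂·C_A^1.5) = (k₁/k₂)·C_A^-0.5·C_D.
= (0.0419×5.720×2.010) / (0.139×5.720^1.5) = 0.4817/1.902 = 0.253.
The undesired path is higher order in A, so low C_A (CSTR or dilute feed) favours P.

0.253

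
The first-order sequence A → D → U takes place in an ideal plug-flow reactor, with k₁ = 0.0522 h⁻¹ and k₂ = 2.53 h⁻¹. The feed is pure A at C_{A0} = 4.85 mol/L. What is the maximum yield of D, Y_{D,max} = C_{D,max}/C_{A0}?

0.0190

At the optimum, C_{D,max}/C_{A0} = (k₁/k₂)^[k₂/(k₂−k₁)].
= (0.0522/2.53)^(2.53/(2.53−0.0522)) = (0.02063)^(1.021) = 0.01901.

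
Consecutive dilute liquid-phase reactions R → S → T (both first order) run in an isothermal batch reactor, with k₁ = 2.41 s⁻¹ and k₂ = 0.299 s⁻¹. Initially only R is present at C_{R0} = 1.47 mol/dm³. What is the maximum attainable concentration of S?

1.09 mol/dm³

Evaluating C_S at t_opt = ln(k₂/k₁)/(k₂−k₁) gives C_{S,max}/C_{R0} = (k₁/k₂)^[k₂/(k₂−k₁)].
= (2.41/0.299)^(0.299/(0.299−2.41)) = (8.060)^(-0.1416) = 0.7441.
C_{S,max} = 0.7441×1.47 = 1.09 mol/dm³.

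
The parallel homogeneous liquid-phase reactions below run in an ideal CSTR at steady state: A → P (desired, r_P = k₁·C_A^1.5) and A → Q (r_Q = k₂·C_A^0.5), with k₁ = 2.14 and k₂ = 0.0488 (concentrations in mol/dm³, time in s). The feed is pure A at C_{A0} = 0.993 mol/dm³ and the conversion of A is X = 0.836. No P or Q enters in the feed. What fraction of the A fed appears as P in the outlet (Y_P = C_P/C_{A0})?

Exit C_A = C_{A0}(1−X) = 0.993×0.164 = 0.1629 mol/dm³.
A CSTR operates uniformly at the exit composition, giving r_P = 0.1406 and r_Q = 0.01969 (each k·C_A^n at C_A = 0.1629).
Fraction of consumed A going to P: r_P/(r_P+r_Q) = 0.8772.
C_P = 0.8772·C_{A0}·X = 0.8772×0.993×0.836 = 0.728 mol/dm³; Y_P = C_P/C_{A0} = 0.733.

0.733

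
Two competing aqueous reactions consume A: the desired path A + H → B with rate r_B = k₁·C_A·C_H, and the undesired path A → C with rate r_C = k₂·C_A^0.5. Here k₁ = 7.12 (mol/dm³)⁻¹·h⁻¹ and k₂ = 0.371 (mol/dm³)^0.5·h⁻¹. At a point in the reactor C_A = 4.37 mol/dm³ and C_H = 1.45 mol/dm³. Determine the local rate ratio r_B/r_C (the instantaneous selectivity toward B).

S_{B/C} = r_B/r_C = (k₁·C_A·C_H)/(k₂·C_A^0.5) = (k₁/k₂)·C_A^0.5·C_H.
= (7.12×4.370×1.450) / (0.371×4.370^0.5) = 45.12/0.7756 = 58.2.
Since the desired path is higher order in A, keeping C_A high (PFR or concentrated feed) favours B.

58.2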